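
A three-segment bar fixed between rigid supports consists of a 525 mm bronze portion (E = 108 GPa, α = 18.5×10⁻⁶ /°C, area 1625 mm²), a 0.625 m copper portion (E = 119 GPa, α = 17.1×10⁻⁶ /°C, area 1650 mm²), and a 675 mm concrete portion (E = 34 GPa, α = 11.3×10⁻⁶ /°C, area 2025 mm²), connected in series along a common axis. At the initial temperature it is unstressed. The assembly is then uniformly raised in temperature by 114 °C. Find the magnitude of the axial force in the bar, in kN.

P ≈ 200 kN (compressive)

Free thermal expansion of the whole bar: Σ αᵢΔT Lᵢ = 18.5×10⁻⁶×114×525 + 17.1×10⁻⁶×114×625 + 11.3×10⁻⁶×114×675 = 3.195 mm.
The walls prevent any net length change, so an axial force P (same in every segment) develops. Compatibility: P · Σ Lᵢ/(AᵢEᵢ) = δ_free.
Σ Lᵢ/(AᵢEᵢ) = 525/(1625×108×10³) + 625/(1650×119×10³) + 675/(2025×34×10³) = 1.598×10⁻⁵ mm/N.
Hence P = δ_free / Σ(L/AE) = 3.195/1.598×10⁻⁵ = 200 kN (compressive).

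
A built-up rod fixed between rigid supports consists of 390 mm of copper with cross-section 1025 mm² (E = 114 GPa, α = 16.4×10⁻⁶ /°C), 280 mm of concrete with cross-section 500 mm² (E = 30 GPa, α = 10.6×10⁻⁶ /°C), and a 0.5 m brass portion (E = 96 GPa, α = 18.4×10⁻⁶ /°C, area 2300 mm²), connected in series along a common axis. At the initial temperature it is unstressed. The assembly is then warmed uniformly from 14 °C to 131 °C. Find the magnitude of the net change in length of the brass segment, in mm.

With the walls removed the bar would change length by δ_free = Σ αᵢΔT Lᵢ = 16.4×10⁻⁶×117×390 + 10.6×10⁻⁶×117×280 + 18.4×10⁻⁶×117×500 = 2.172 mm.
The rigid supports impose zero overall length change; the single axial force P common to all segments must satisfy P Σ Lᵢ/(AᵢEᵢ) = δ_free.
Σ Lᵢ/(AᵢEᵢ) = 390/(1025×114×10³) + 280/(500×30×10³) + 500/(2300×96×10³) = 2.427×10⁻⁵ mm/N.
P = 2.172 / 2.427×10⁻⁵ = 89500 N = 89.5 kN, compressive.
For the brass segment, free thermal change = 18.4×10⁻⁶×117×500 = 1.076 mm and elastic change from P = 89500×500/(2300×96×10³) = 0.2027 mm; these oppose, so the net change is 0.874 mm (segment lengthens).

|ΔL| ≈ 0.874 mm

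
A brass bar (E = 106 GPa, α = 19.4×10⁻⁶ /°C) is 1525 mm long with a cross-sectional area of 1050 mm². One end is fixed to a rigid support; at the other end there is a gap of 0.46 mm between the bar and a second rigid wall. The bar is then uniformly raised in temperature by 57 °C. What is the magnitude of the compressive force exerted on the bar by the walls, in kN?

P ≈ 89.5 kN

If the wall were absent the bar would grow by αΔT L = 19.4×10⁻⁶ × 57 × 1525 = 1.686 mm.
This exceeds the 0.46 mm gap, so the wall pushes back. The portion of expansion that must be recovered elastically is δ_free − gap = 1.686 − 0.46 = 1.226 mm.
So σ = E(δ_free − g)/L = 106×10³ × 1.226/1525 = 85.24 MPa.
P = σA = 85.24 × 1050 = 89.5 kN.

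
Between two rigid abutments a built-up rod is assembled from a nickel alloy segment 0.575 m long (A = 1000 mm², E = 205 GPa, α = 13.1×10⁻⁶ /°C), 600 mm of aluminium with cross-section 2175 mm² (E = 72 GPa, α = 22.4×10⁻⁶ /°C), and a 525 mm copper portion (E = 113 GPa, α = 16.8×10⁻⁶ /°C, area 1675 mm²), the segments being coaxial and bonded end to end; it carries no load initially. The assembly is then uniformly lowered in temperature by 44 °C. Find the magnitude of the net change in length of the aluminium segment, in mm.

If the supports were absent, the total length change would be Σ αᵢΔT Lᵢ = 13.1×10⁻⁶×44×575 + 22.4×10⁻⁶×44×600 + 16.8×10⁻⁶×44×525 = 1.311 mm.
Since the ends are fixed, an axial force P builds up, equal in every segment, with P · Σ Lᵢ/(AᵢEᵢ) = δ_free.
The series flexibility is Σ Lᵢ/(AᵢEᵢ) = 575/(1000×205×10³) + 600/(2175×72×10³) + 525/(1675×113×10³) = 9.41×10⁻⁶ mm/N.
So P = 1.311 / 9.41×10⁻⁶ = 139.3 kN, tensile.
For the aluminium segment, free thermal change = 22.4×10⁻⁶×44×600 = 0.5914 mm and elastic change from P = 139300×600/(2175×72×10³) = 0.5337 mm; these oppose, so the net change is 0.0576 mm (segment shortens).

|ΔL| ≈ 0.0576 mm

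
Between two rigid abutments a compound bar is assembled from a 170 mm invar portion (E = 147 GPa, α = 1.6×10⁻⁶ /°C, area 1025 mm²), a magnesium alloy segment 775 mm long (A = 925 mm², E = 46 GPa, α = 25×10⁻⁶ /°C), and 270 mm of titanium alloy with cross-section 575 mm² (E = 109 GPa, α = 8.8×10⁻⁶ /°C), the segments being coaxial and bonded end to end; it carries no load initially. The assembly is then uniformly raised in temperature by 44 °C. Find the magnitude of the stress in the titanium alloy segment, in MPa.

With the walls removed the bar would change length by δ_free = Σ αᵢΔT Lᵢ = 1.6×10⁻⁶×44×170 + 25×10⁻⁶×44×775 + 8.8×10⁻⁶×44×270 = 0.969 mm.
The rigid supports impose zero overall length change; the single axial force P common to all segments must satisfy P Σ Lᵢ/(AᵢEᵢ) = δ_free.
The series flexibility is Σ Lᵢ/(AᵢEᵢ) = 170/(1025×147×10³) + 775/(925×46×10³) + 270/(575×109×10³) = 2.365×10⁻⁵ mm/N.
P = 0.969 / 2.365×10⁻⁵ = 40970 N = 40.97 kN, compressive.
σ_{titanium alloy} = P / A = 40970 / 575 = 71.26 MPa.

σ ≈ 71.3 MPa (compressive)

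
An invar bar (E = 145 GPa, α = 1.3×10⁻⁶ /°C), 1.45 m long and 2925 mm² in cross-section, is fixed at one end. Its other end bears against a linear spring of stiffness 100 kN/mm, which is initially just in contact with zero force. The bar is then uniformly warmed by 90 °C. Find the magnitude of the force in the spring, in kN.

P ≈ 12.6 kN

If the spring were absent the bar would lengthen by αΔT L = 1.3×10⁻⁶ × 90 × 1450 = 0.1696 mm.
With a force P in the spring, the elastic change of the bar is PL/(AE) and that of the spring is P/k; compatibility requires their sum to equal δ_free.
So P = δ_free / [L/(AE) + 1/k] = 0.1696 / [ 1450/(2925×145×10³) + 1/(100×10³) ].
P = 0.1696 / 1.342×10⁻⁵ = 12640 N.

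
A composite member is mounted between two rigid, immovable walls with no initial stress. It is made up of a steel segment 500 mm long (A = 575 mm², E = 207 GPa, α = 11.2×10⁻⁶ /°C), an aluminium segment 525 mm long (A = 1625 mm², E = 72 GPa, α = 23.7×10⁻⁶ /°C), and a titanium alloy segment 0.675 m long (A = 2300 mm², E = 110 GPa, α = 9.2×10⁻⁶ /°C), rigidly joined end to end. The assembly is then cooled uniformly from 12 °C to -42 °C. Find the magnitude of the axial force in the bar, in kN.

If the supports were absent, the total length change would be Σ αᵢΔT Lᵢ = 11.2×10⁻⁶×54×500 + 23.7×10⁻⁶×54×525 + 9.2×10⁻⁶×54×675 = 1.31 mm.
The rigid supports impose zero overall length change; the single axial force P common to all segments must satisfy P Σ Lᵢ/(AᵢEᵢ) = δ_free.
Σ Lᵢ/(AᵢEᵢ) = 500/(575×207×10³) + 525/(1625×72×10³) + 675/(2300×110×10³) = 1.136×10⁻⁵ mm/N.
Hence P = δ_free / Σ(L/AE) = 1.31/1.136×10⁻⁵ = 115.3 kN (tensile).

P ≈ 115 kN (tensile)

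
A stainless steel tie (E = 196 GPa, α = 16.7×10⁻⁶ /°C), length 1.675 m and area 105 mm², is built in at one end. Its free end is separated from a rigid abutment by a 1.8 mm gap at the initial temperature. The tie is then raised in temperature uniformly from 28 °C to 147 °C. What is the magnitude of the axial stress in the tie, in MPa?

σ ≈ 179 MPa (compressive)

Free thermal elongation = αΔT L = 16.7×10⁻⁶ × 119 × 1675 = 3.329 mm.
After closing the 1.8 mm clearance, 3.329 − 1.8 = 1.529 mm of expansion remains to be suppressed by the wall.
Compatibility: PL/(AE) = 1.529 mm, so σ = P/A = E × (1.529/1675) = 178.9 MPa.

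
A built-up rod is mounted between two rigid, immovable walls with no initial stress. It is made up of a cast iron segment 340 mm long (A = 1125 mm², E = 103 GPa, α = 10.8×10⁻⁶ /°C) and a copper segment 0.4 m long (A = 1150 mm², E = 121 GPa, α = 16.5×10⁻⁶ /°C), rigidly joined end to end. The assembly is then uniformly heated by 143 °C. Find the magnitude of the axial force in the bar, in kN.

Free thermal expansion of the whole bar: Σ αᵢΔT Lᵢ = 10.8×10⁻⁶×143×340 + 16.5×10⁻⁶×143×400 = 1.469 mm.
The rigid supports impose zero overall length change; the single axial force P common to all segments must satisfy P Σ Lᵢ/(AᵢEᵢ) = δ_free.
Σ Lᵢ/(AᵢEᵢ) = 340/(1125×103×10³) + 400/(1150×121×10³) = 5.809×10⁻⁶ mm/N.
P = 1.469 / 5.809×10⁻⁶ = 252900 N = 252.9 kN, compressive.

P ≈ 253 kN (compressive)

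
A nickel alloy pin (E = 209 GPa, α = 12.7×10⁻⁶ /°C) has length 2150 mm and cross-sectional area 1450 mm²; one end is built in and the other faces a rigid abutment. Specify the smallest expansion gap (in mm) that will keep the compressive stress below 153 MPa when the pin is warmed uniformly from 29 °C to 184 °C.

With no wall the pin would lengthen by αΔT L = 12.7×10⁻⁶ × 155 × 2150 = 4.232 mm.
A stress of 153 MPa corresponds to the wall pushing the pin back by σL/E = 153×2150/(209×10³) = 1.574 mm.
The gap must absorb the remainder: g_min = 4.232 − 1.574 = 2.658 mm.

g ≈ 2.66 mm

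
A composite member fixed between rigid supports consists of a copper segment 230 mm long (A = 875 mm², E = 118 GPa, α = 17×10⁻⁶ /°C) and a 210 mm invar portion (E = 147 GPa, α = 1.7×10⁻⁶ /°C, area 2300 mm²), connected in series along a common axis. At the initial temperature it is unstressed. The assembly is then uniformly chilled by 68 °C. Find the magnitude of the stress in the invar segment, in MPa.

σ ≈ 44.3 MPa (tensile)

If the supports were absent, the total length change would be Σ αᵢΔT Lᵢ = 17×10⁻⁶×68×230 + 1.7×10⁻⁶×68×210 = 0.2902 mm.
Since the ends are fixed, an axial force P builds up, equal in every segment, with P · Σ Lᵢ/(AᵢEᵢ) = δ_free.
The series flexibility is Σ Lᵢ/(AᵢEᵢ) = 230/(875×118×10³) + 210/(2300×147×10³) = 2.849×10⁻⁶ mm/N.
P = 0.2902 / 2.849×10⁻⁶ = 101900 N = 101.9 kN, tensile.
σ_{invar} = P / A = 101900 / 2300 = 44.28 MPa.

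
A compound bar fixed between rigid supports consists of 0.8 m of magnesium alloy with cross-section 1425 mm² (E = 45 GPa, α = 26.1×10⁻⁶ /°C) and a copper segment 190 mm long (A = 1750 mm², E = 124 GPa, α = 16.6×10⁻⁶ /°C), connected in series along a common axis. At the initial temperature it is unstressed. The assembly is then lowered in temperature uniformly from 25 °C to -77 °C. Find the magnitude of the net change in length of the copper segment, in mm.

|ΔL| ≈ 0.161 mm

If the supports were absent, the total length change would be Σ αᵢΔT Lᵢ = 26.1×10⁻⁶×102×800 + 16.6×10⁻⁶×102×190 = 2.451 mm.
The walls prevent any net length change, so an axial force P (same in every segment) develops. Compatibility: P · Σ Lᵢ/(AᵢEᵢ) = δ_free.
Σ Lᵢ/(AᵢEᵢ) = 800/(1425×45×10³) + 190/(1750×124×10³) = 1.335×10⁻⁵ mm/N.
So P = 2.451 / 1.335×10⁻⁵ = 183.6 kN, tensile.
For the copper segment, free thermal change = 16.6×10⁻⁶×102×190 = 0.3217 mm and elastic change from P = 183600×190/(1750×124×10³) = 0.1608 mm; these oppose, so the net change is 0.161 mm (segment shortens).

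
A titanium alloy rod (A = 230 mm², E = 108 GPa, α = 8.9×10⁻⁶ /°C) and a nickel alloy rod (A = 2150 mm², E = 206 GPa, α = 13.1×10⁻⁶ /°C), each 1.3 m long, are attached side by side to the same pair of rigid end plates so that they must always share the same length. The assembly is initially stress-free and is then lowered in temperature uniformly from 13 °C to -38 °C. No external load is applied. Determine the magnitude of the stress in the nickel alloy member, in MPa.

σ ≈ 2.34 MPa (tensile)

Equilibrium of a rigid end plate with no external load gives equal and opposite internal forces ±P in the two members. Since α_{nickel alloy} > α_{titanium alloy}, cooling drives the nickel alloy into tension and the titanium alloy into compression.
Compatibility of the two members (thermal + elastic change equal): (α₁ − α₂)ΔT = P·[1/(A₁E₁) + 1/(A₂E₂)].
|α₁ − α₂|·ΔT = 4.2×10⁻⁶ × 51 = 0.0002142.
1/(A₁E₁) + 1/(A₂E₂) = 1/(230×108×10³) + 1/(2150×206×10³) = 4.252×10⁻⁸ N⁻¹.
P = 0.0002142 / 4.252×10⁻⁸ = 5038 N = 5.038 kN.
σ_{nickel alloy} = P/A₂ = 5038/2150 = 2.343 MPa, tensile.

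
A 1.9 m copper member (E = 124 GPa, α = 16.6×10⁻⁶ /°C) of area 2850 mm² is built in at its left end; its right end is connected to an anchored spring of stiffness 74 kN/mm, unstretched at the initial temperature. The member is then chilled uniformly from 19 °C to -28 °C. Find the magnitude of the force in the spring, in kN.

The unrestrained thermal change is αΔT L = 16.6×10⁻⁶ × 47 × 1900 = 1.482 mm.
Let P be the tensile force in the spring. The member extends elastically by PL/(AE) and the spring stretches by P/k; together these equal δ_free.
So P = δ_free / [L/(AE) + 1/k] = 1.482 / [ 1900/(2850×124×10³) + 1/(74×10³) ].
P = 1.482 / 1.889×10⁻⁵ = 78470 N.

P ≈ 78.5 kN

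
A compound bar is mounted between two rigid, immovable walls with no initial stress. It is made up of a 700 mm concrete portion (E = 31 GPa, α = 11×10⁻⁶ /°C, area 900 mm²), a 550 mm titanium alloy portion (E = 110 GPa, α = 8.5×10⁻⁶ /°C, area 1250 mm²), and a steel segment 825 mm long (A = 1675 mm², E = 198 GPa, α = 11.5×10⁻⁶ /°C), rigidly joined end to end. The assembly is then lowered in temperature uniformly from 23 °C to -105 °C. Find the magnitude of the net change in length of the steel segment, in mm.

Free thermal contraction of the whole bar: Σ αᵢΔT Lᵢ = 11×10⁻⁶×128×700 + 8.5×10⁻⁶×128×550 + 11.5×10⁻⁶×128×825 = 2.798 mm.
The walls prevent any net length change, so an axial force P (same in every segment) develops. Compatibility: P · Σ Lᵢ/(AᵢEᵢ) = δ_free.
Σ Lᵢ/(AᵢEᵢ) = 700/(900×31×10³) + 550/(1250×110×10³) + 825/(1675×198×10³) = 3.158×10⁻⁵ mm/N.
So P = 2.798 / 3.158×10⁻⁵ = 88.62 kN, tensile.
For the steel segment, free thermal change = 11.5×10⁻⁶×128×825 = 1.214 mm and elastic change from P = 88620×825/(1675×198×10³) = 0.2205 mm; these oppose, so the net change is 0.994 mm (segment shortens).

|ΔL| ≈ 0.994 mm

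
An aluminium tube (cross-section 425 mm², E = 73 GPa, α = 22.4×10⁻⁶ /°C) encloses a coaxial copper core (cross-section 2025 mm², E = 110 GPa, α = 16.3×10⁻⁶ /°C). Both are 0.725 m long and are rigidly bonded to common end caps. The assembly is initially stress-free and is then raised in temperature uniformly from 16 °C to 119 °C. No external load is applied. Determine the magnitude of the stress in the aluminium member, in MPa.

σ ≈ 40.3 MPa (compressive)

The aluminium has the larger α, so on heating it would change length more than the copper if both were free. The rigid plates force a common final length, so the aluminium is put into compression and the copper into tension, with equal and opposite forces P (no external load).
Compatibility of the two members (thermal + elastic change equal): (α₁ − α₂)ΔT = P·[1/(A₁E₁) + 1/(A₂E₂)].
|α₁ − α₂|·ΔT = 6.1×10⁻⁶ × 103 = 0.0006283.
1/(A₁E₁) + 1/(A₂E₂) = 1/(425×73×10³) + 1/(2025×110×10³) = 3.672×10⁻⁸ N⁻¹.
So P = 0.0006283 / 3.672×10⁻⁸ = 17.11 kN.
σ_{aluminium} = P/A₁ = 17110/425 = 40.26 MPa, compressive.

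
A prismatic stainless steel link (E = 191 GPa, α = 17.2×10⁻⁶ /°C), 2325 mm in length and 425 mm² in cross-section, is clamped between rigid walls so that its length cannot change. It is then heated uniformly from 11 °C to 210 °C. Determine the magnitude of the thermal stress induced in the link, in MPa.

Because both ends are immovable the net strain is zero, and the suppressed thermal strain is αΔT = 17.2×10⁻⁶ × 199 = 3422.8×10⁻⁶.
σ = EαΔT = 191×10³ × 17.2×10⁻⁶ × 199 = 653.8 MPa (compressive; the link is trying to expand).

σ ≈ 654 MPa (compressive)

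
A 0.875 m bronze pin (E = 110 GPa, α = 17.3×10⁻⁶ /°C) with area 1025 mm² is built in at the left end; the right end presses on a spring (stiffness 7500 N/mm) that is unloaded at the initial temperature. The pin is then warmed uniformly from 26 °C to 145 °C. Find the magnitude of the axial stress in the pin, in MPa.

The unrestrained thermal change is αΔT L = 17.3×10⁻⁶ × 119 × 875 = 1.801 mm.
Let P be the compressive force at the spring. The pin shortens elastically by PL/(AE) and the spring compresses by P/k; together these equal δ_free.
So P = δ_free / [L/(AE) + 1/k] = 1.801 / [ 875/(1025×110×10³) + 1/(7500) ].
P = 1.801 / 0.0001411 = 12770 N.
σ = P/A = 12770/1025 = 12.46 MPa.

σ ≈ 12.5 MPa (compressive)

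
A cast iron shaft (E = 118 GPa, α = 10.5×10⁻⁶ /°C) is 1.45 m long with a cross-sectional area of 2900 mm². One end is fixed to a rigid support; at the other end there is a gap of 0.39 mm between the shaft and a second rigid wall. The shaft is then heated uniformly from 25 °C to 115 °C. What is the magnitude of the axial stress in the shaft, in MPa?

If the wall were absent the shaft would grow by αΔT L = 10.5×10⁻⁶ × 90 × 1450 = 1.37 mm.
The gap closes (δ_free > 0.39 mm) and the wall then resists a further 1.37 − 0.39 = 0.9802 mm of expansion.
That suppressed elongation corresponds to σ = E·Δ/L = 118×10³ × 0.9802/1450 = 79.77 MPa.

σ ≈ 79.8 MPa (compressive)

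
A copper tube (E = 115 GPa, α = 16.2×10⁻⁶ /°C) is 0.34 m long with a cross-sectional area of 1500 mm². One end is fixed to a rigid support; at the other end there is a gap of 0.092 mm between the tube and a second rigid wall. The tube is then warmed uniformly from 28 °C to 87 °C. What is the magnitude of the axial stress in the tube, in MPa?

σ ≈ 78.8 MPa (compressive)

If the wall were absent the tube would grow by αΔT L = 16.2×10⁻⁶ × 59 × 340 = 0.325 mm.
After closing the 0.092 mm clearance, 0.325 − 0.092 = 0.233 mm of expansion remains to be suppressed by the wall.
Compatibility: PL/(AE) = 0.233 mm, so σ = P/A = E × (0.233/340) = 78.8 MPa.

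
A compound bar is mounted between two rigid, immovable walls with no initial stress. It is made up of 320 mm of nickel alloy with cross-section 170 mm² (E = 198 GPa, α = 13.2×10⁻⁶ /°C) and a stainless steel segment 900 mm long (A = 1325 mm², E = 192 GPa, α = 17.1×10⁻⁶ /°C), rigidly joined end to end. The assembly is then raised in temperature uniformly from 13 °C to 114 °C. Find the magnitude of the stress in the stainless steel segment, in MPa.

Free thermal expansion of the whole bar: Σ αᵢΔT Lᵢ = 13.2×10⁻⁶×101×320 + 17.1×10⁻⁶×101×900 = 1.981 mm.
The rigid supports impose zero overall length change; the single axial force P common to all segments must satisfy P Σ Lᵢ/(AᵢEᵢ) = δ_free.
Σ Lᵢ/(AᵢEᵢ) = 320/(170×198×10³) + 900/(1325×192×10³) = 1.304×10⁻⁵ mm/N.
So P = 1.981 / 1.304×10⁻⁵ = 151.9 kN, compressive.
σ_{stainless steel} = P / A = 151900 / 1325 = 114.6 MPa.

σ ≈ 115 MPa (compressive)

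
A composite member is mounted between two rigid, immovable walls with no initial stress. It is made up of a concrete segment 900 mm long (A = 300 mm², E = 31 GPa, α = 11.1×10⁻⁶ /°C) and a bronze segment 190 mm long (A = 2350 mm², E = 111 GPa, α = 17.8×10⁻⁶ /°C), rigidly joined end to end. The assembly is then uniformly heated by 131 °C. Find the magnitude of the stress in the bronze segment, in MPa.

If the supports were absent, the total length change would be Σ αᵢΔT Lᵢ = 11.1×10⁻⁶×131×900 + 17.8×10⁻⁶×131×190 = 1.752 mm.
The rigid supports impose zero overall length change; the single axial force P common to all segments must satisfy P Σ Lᵢ/(AᵢEᵢ) = δ_free.
Σ Lᵢ/(AᵢEᵢ) = 900/(300×31×10³) + 190/(2350×111×10³) = 9.75×10⁻⁵ mm/N.
Hence P = δ_free / Σ(L/AE) = 1.752/9.75×10⁻⁵ = 17.97 kN (compressive).
σ_{bronze} = P / A = 17970 / 2350 = 7.645 MPa.

σ ≈ 7.65 MPa (compressive)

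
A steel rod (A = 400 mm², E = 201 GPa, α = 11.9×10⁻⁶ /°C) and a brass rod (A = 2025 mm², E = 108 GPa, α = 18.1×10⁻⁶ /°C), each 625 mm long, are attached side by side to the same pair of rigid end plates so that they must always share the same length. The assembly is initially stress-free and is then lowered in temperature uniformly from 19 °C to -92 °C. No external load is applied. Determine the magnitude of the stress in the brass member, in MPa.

Equilibrium of a rigid end plate with no external load gives equal and opposite internal forces ±P in the two members. Since α_{brass} > α_{steel}, cooling drives the brass into tension and the steel into compression.
Equating the net (thermal + elastic) strains gives |α₁ − α₂|·ΔT = P·[1/(A₁E₁) + 1/(A₂E₂)].
|α₁ − α₂|·ΔT = 6.2×10⁻⁶ × 111 = 0.0006882.
1/(A₁E₁) + 1/(A₂E₂) = 1/(400×201×10³) + 1/(2025×108×10³) = 1.701×10⁻⁸ N⁻¹.
P = 0.0006882 / 1.701×10⁻⁸ = 40460 N = 40.46 kN.
σ_{brass} = P/A₂ = 40460/2025 = 19.98 MPa, tensile.

σ ≈ 20 MPa (tensile)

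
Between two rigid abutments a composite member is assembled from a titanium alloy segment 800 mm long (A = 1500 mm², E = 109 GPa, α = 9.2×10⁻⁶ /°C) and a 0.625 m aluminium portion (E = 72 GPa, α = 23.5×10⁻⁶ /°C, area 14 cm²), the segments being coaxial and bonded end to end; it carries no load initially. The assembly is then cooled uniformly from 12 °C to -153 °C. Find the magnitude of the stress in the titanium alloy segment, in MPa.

Free thermal contraction of the whole bar: Σ αᵢΔT Lᵢ = 9.2×10⁻⁶×165×800 + 23.5×10⁻⁶×165×625 = 3.638 mm.
The walls prevent any net length change, so an axial force P (same in every segment) develops. Compatibility: P · Σ Lᵢ/(AᵢEᵢ) = δ_free.
The series flexibility is Σ Lᵢ/(AᵢEᵢ) = 800/(1500×109×10³) + 625/(1400×72×10³) = 1.109×10⁻⁵ mm/N.
So P = 3.638 / 1.109×10⁻⁵ = 327.9 kN, tensile.
σ_{titanium alloy} = P / A = 327900 / 1500 = 218.6 MPa.

σ ≈ 219 MPa (tensile)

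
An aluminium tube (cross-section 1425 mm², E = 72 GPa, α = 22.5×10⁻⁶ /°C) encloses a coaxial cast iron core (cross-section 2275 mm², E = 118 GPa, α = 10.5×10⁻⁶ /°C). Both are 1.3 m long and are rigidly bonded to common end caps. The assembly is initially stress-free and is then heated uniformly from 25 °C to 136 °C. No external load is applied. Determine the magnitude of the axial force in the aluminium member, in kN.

P ≈ 98.9 kN (compressive in the aluminium)

The aluminium has the larger α, so on heating it would change length more than the cast iron if both were free. The rigid plates force a common final length, so the aluminium is put into compression and the cast iron into tension, with equal and opposite forces P (no external load).
Compatibility of the two members (thermal + elastic change equal): (α₁ − α₂)ΔT = P·[1/(A₁E₁) + 1/(A₂E₂)].
|α₁ − α₂|·ΔT = 12×10⁻⁶ × 111 = 0.001332.
1/(A₁E₁) + 1/(A₂E₂) = 1/(1425×72×10³) + 1/(2275×118×10³) = 1.347×10⁻⁸ N⁻¹.
So P = 0.001332 / 1.347×10⁻⁸ = 98.87 kN.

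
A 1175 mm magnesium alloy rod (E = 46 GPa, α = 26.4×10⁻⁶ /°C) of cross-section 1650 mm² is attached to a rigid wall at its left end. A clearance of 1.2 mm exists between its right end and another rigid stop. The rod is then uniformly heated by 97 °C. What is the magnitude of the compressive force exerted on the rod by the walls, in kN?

If the wall were absent the rod would grow by αΔT L = 26.4×10⁻⁶ × 97 × 1175 = 3.009 mm.
The gap closes (δ_free > 1.2 mm) and the wall then resists a further 3.009 − 1.2 = 1.809 mm of expansion.
So σ = E(δ_free − g)/L = 46×10³ × 1.809/1175 = 70.82 MPa.
P = σA = 70.82 × 1650 = 116.8 kN.

P ≈ 117 kN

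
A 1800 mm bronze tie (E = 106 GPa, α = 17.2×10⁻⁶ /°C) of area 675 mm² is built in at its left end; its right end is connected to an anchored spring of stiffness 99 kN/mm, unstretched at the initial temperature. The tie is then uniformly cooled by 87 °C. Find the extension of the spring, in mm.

The unrestrained thermal change is αΔT L = 17.2×10⁻⁶ × 87 × 1800 = 2.694 mm.
With a force P in the spring, the elastic change of the tie is PL/(AE) and that of the spring is P/k; compatibility requires their sum to equal δ_free.
P [ L/(AE) + 1/k ] = δ_free → P [ 1800/(675×106×10³) + 1/(99×10³) ] = 2.694.
P = 2.694 / 3.526×10⁻⁵ = 76390 N.
Spring extension = P/k = 76390/(99×10³) = 0.7717 mm.

δ ≈ 0.772 mm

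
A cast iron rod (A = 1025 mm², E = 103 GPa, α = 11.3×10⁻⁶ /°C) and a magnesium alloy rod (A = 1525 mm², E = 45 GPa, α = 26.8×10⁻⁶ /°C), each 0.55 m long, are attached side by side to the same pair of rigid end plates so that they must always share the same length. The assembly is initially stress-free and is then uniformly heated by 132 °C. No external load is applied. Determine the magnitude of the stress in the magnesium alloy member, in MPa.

σ ≈ 55.8 MPa (compressive)

Equilibrium of a rigid end plate with no external load gives equal and opposite internal forces ±P in the two members. Since α_{magnesium alloy} > α_{cast iron}, heating drives the magnesium alloy into compression and the cast iron into tension.
Setting the final lengths equal and cancelling L: (α₁ − α₂)ΔT = P/(A₁E₁) + P/(A₂E₂).
|α₁ − α₂|·ΔT = 15.5×10⁻⁶ × 132 = 0.002046.
1/(A₁E₁) + 1/(A₂E₂) = 1/(1025×103×10³) + 1/(1525×45×10³) = 2.404×10⁻⁸ N⁻¹.
So P = 0.002046 / 2.404×10⁻⁸ = 85.09 kN.
σ_{magnesium alloy} = P/A₂ = 85090/1525 = 55.8 MPa, compressive.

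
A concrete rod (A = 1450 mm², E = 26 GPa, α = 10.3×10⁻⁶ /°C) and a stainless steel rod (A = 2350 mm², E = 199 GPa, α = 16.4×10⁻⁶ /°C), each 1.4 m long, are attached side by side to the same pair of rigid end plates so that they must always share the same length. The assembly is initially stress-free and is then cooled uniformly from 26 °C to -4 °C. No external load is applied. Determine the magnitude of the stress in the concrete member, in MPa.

Equilibrium of a rigid end plate with no external load gives equal and opposite internal forces ±P in the two members. Since α_{stainless steel} > α_{concrete}, cooling drives the stainless steel into tension and the concrete into compression.
Compatibility of the two members (thermal + elastic change equal): (α₁ − α₂)ΔT = P·[1/(A₁E₁) + 1/(A₂E₂)].
|α₁ − α₂|·ΔT = 6.1×10⁻⁶ × 30 = 0.000183.
1/(A₁E₁) + 1/(A₂E₂) = 1/(1450×26×10³) + 1/(2350×199×10³) = 2.866×10⁻⁸ N⁻¹.
P = 0.000183 / 2.866×10⁻⁸ = 6384 N = 6.384 kN.
σ_{concrete} = P/A₁ = 6384/1450 = 4.403 MPa, compressive.

σ ≈ 4.4 MPa (compressive)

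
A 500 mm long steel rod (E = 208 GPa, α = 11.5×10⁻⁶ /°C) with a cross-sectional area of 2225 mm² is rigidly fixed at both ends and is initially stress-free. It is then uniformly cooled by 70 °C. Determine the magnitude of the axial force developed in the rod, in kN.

P ≈ 373 kN (tensile)

Full restraint means ε = 0, so the stress is σ = EαΔT = 208×10³ × 11.5×10⁻⁶ × 70 = 167.4 MPa.
Axial force P = σA = 167.4 × 2225 = 372600 N = 372.6 kN, tensile.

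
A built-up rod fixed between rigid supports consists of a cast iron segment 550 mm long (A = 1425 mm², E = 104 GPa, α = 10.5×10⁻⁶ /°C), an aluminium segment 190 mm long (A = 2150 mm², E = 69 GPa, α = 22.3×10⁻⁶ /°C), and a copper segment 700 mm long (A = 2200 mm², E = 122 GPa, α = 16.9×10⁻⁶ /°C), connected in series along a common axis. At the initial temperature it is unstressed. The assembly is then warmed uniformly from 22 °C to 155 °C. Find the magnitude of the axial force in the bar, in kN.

Free thermal expansion of the whole bar: Σ αᵢΔT Lᵢ = 10.5×10⁻⁶×133×550 + 22.3×10⁻⁶×133×190 + 16.9×10⁻⁶×133×700 = 2.905 mm.
The walls prevent any net length change, so an axial force P (same in every segment) develops. Compatibility: P · Σ Lᵢ/(AᵢEᵢ) = δ_free.
The series flexibility is Σ Lᵢ/(AᵢEᵢ) = 550/(1425×104×10³) + 190/(2150×69×10³) + 700/(2200×122×10³) = 7.6×10⁻⁶ mm/N.
So P = 2.905 / 7.6×10⁻⁶ = 382.2 kN, compressive.

P ≈ 382 kN (compressive)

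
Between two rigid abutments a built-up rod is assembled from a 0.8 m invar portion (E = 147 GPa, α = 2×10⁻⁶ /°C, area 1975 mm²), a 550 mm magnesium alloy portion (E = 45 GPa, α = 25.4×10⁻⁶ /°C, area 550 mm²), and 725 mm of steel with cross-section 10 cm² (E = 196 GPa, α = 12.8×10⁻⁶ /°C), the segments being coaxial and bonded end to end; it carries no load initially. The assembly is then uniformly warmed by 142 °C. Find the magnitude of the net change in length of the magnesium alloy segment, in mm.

With the walls removed the bar would change length by δ_free = Σ αᵢΔT Lᵢ = 2×10⁻⁶×142×800 + 25.4×10⁻⁶×142×550 + 12.8×10⁻⁶×142×725 = 3.529 mm.
The walls prevent any net length change, so an axial force P (same in every segment) develops. Compatibility: P · Σ Lᵢ/(AᵢEᵢ) = δ_free.
Σ Lᵢ/(AᵢEᵢ) = 800/(1975×147×10³) + 550/(550×45×10³) + 725/(1000×196×10³) = 2.868×10⁻⁵ mm/N.
So P = 3.529 / 2.868×10⁻⁵ = 123.1 kN, compressive.
For the magnesium alloy segment, free thermal change = 25.4×10⁻⁶×142×550 = 1.984 mm and elastic change from P = 123100×550/(550×45×10³) = 2.734 mm; these oppose, so the net change is 0.751 mm (segment shortens).

|ΔL| ≈ 0.751 mm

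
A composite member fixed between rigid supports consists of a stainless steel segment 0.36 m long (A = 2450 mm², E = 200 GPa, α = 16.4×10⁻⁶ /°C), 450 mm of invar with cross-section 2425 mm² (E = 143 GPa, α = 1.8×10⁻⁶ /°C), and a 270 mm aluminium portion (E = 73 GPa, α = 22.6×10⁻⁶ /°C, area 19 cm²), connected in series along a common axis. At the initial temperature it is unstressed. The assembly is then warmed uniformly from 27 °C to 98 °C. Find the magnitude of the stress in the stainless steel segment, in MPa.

With the walls removed the bar would change length by δ_free = Σ αᵢΔT Lᵢ = 16.4×10⁻⁶×71×360 + 1.8×10⁻⁶×71×450 + 22.6×10⁻⁶×71×270 = 0.9099 mm.
The rigid supports impose zero overall length change; the single axial force P common to all segments must satisfy P Σ Lᵢ/(AᵢEᵢ) = δ_free.
The series flexibility is Σ Lᵢ/(AᵢEᵢ) = 360/(2450×200×10³) + 450/(2425×143×10³) + 270/(1900×73×10³) = 3.979×10⁻⁶ mm/N.
Hence P = δ_free / Σ(L/AE) = 0.9099/3.979×10⁻⁶ = 228.7 kN (compressive).
σ_{stainless steel} = P / A = 228700 / 2450 = 93.34 MPa.

σ ≈ 93.3 MPa (compressive)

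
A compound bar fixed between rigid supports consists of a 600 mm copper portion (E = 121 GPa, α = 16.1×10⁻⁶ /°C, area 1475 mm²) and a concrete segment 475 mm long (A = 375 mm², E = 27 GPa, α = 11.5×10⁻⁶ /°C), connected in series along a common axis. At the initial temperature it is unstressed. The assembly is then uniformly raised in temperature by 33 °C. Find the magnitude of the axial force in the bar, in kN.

P ≈ 9.93 kN (compressive)

With the walls removed the bar would change length by δ_free = Σ αᵢΔT Lᵢ = 16.1×10⁻⁶×33×600 + 11.5×10⁻⁶×33×475 = 0.499 mm.
The walls prevent any net length change, so an axial force P (same in every segment) develops. Compatibility: P · Σ Lᵢ/(AᵢEᵢ) = δ_free.
Σ Lᵢ/(AᵢEᵢ) = 600/(1475×121×10³) + 475/(375×27×10³) = 5.028×10⁻⁵ mm/N.
Hence P = δ_free / Σ(L/AE) = 0.499/5.028×10⁻⁵ = 9.926 kN (compressive).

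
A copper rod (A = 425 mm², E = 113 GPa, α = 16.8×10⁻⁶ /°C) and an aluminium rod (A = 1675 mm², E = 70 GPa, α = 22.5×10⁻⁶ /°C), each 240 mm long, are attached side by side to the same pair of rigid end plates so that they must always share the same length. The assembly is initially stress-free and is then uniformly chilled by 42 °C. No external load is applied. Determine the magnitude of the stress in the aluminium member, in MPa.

σ ≈ 4.87 MPa (tensile)

The aluminium has the larger α, so on cooling it would change length more than the copper if both were free. The rigid plates force a common final length, so the aluminium is put into tension and the copper into compression, with equal and opposite forces P (no external load).
Setting the final lengths equal and cancelling L: (α₁ − α₂)ΔT = P/(A₁E₁) + P/(A₂E₂).
|α₁ − α₂|·ΔT = 5.7×10⁻⁶ × 42 = 0.0002394.
1/(A₁E₁) + 1/(A₂E₂) = 1/(425×113×10³) + 1/(1675×70×10³) = 2.935×10⁻⁸ N⁻¹.
So P = 0.0002394 / 2.935×10⁻⁸ = 8.156 kN.
σ_{aluminium} = P/A₂ = 8156/1675 = 4.869 MPa, tensile.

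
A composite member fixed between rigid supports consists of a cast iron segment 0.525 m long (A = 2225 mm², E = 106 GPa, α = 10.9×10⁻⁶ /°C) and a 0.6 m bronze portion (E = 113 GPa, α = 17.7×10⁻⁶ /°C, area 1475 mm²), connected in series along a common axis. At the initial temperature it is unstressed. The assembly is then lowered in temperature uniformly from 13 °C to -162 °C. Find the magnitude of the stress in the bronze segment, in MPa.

σ ≈ 333 MPa (tensile)

Free thermal contraction of the whole bar: Σ αᵢΔT Lᵢ = 10.9×10⁻⁶×175×525 + 17.7×10⁻⁶×175×600 = 2.86 mm.
The walls prevent any net length change, so an axial force P (same in every segment) develops. Compatibility: P · Σ Lᵢ/(AᵢEᵢ) = δ_free.
The series flexibility is Σ Lᵢ/(AᵢEᵢ) = 525/(2225×106×10³) + 600/(1475×113×10³) = 5.826×10⁻⁶ mm/N.
Hence P = δ_free / Σ(L/AE) = 2.86/5.826×10⁻⁶ = 490.9 kN (tensile).
σ_{bronze} = P / A = 490900 / 1475 = 332.8 MPa.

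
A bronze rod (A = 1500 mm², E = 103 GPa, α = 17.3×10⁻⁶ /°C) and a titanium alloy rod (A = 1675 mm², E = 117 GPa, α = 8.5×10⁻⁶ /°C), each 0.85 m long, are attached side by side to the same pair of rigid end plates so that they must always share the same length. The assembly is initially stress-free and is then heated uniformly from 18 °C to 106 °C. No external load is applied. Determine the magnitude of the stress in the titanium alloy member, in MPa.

Equilibrium of a rigid end plate with no external load gives equal and opposite internal forces ±P in the two members. Since α_{bronze} > α_{titanium alloy}, heating drives the bronze into compression and the titanium alloy into tension.
Compatibility of the two members (thermal + elastic change equal): (α₁ − α₂)ΔT = P·[1/(A₁E₁) + 1/(A₂E₂)].
|α₁ − α₂|·ΔT = 8.8×10⁻⁶ × 88 = 0.0007744.
1/(A₁E₁) + 1/(A₂E₂) = 1/(1500×103×10³) + 1/(1675×117×10³) = 1.158×10⁻⁸ N⁻¹.
So P = 0.0007744 / 1.158×10⁻⁸ = 66.9 kN.
σ_{titanium alloy} = P/A₂ = 66900/1675 = 39.94 MPa, tensile.

σ ≈ 39.9 MPa (tensile)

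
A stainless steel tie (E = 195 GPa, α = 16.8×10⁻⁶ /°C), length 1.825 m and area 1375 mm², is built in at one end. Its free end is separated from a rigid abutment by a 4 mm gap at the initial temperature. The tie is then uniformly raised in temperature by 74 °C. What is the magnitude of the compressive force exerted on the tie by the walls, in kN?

If the wall were absent the tie would grow by αΔT L = 16.8×10⁻⁶ × 74 × 1825 = 2.269 mm.
Since δ_free = 2.27 mm is less than the 4 mm gap, the tie never touches the wall. No axial force develops.

P ≈ 0 kN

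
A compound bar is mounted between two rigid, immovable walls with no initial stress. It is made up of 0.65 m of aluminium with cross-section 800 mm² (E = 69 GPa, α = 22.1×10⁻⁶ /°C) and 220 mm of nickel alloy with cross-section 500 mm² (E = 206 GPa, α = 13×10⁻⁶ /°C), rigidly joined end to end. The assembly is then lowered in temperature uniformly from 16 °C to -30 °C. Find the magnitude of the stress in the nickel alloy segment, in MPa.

σ ≈ 114 MPa (tensile)

If the supports were absent, the total length change would be Σ αᵢΔT Lᵢ = 22.1×10⁻⁶×46×650 + 13×10⁻⁶×46×220 = 0.7924 mm.
The rigid supports impose zero overall length change; the single axial force P common to all segments must satisfy P Σ Lᵢ/(AᵢEᵢ) = δ_free.
The series flexibility is Σ Lᵢ/(AᵢEᵢ) = 650/(800×69×10³) + 220/(500×206×10³) = 1.391×10⁻⁵ mm/N.
P = 0.7924 / 1.391×10⁻⁵ = 56960 N = 56.96 kN, tensile.
σ_{nickel alloy} = P / A = 56960 / 500 = 113.9 MPa.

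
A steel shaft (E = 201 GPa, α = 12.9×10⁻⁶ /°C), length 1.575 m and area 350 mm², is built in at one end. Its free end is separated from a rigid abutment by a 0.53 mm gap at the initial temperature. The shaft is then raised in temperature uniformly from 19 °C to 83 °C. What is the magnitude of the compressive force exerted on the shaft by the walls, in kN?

P ≈ 34.4 kN

Unrestrained expansion: δ_free = αΔT L = 12.9×10⁻⁶ × 64 × 1575 = 1.3 mm.
The gap closes (δ_free > 0.53 mm) and the wall then resists a further 1.3 − 0.53 = 0.7703 mm of expansion.
Compatibility: PL/(AE) = 0.7703 mm, so σ = P/A = E × (0.7703/1575) = 98.31 MPa.
Force on the wall = σA = 98.31 × 350 mm² = 34.41 kN.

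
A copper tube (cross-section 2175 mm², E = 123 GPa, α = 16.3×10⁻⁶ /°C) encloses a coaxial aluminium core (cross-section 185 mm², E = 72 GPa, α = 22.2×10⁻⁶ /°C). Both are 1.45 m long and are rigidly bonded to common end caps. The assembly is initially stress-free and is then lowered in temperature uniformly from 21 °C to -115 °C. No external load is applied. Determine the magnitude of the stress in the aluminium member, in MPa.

σ ≈ 55 MPa (tensile)

Both members must finish at the same length. With the larger α, the aluminium tends to over-contract; the plates restrain it, putting the aluminium in tension and the copper in compression. With no external load the two internal forces are equal and opposite, magnitude P.
Equating the net (thermal + elastic) strains gives |α₁ − α₂|·ΔT = P·[1/(A₁E₁) + 1/(A₂E₂)].
|α₁ − α₂|·ΔT = 5.9×10⁻⁶ × 136 = 0.0008024.
1/(A₁E₁) + 1/(A₂E₂) = 1/(2175×123×10³) + 1/(185×72×10³) = 7.881×10⁻⁸ N⁻¹.
P = 0.0008024 / 7.881×10⁻⁸ = 10180 N = 10.18 kN.
σ_{aluminium} = P/A₂ = 10180/185 = 55.03 MPa, tensile.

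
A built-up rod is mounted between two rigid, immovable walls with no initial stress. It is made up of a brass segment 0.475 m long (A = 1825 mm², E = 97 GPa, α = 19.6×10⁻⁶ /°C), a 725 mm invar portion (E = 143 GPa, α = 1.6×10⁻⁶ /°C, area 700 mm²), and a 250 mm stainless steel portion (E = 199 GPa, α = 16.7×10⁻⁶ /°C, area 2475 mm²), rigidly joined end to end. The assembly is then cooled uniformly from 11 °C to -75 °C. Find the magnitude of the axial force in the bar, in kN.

P ≈ 121 kN (tensile)

Free thermal contraction of the whole bar: Σ αᵢΔT Lᵢ = 19.6×10⁻⁶×86×475 + 1.6×10⁻⁶×86×725 + 16.7×10⁻⁶×86×250 = 1.259 mm.
The rigid supports impose zero overall length change; the single axial force P common to all segments must satisfy P Σ Lᵢ/(AᵢEᵢ) = δ_free.
Σ Lᵢ/(AᵢEᵢ) = 475/(1825×97×10³) + 725/(700×143×10³) + 250/(2475×199×10³) = 1.043×10⁻⁵ mm/N.
P = 1.259 / 1.043×10⁻⁵ = 120700 N = 120.7 kN, tensile.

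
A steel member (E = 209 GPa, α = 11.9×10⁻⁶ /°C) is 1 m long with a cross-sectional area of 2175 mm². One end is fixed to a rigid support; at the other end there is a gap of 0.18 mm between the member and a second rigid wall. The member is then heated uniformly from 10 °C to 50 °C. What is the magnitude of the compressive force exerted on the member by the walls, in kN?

P ≈ 135 kN

Free thermal elongation = αΔT L = 11.9×10⁻⁶ × 40 × 1000 = 0.476 mm.
This exceeds the 0.18 mm gap, so the wall pushes back. The portion of expansion that must be recovered elastically is δ_free − gap = 0.476 − 0.18 = 0.296 mm.
That suppressed elongation corresponds to σ = E·Δ/L = 209×10³ × 0.296/1000 = 61.86 MPa.
P = σA = 61.86 × 2175 = 134.6 kN.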